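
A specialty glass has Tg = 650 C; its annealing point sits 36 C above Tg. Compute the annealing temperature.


The annealing temperature is Tg plus the offset:
  T_anneal = 650 + 36 = 686 C

686 C


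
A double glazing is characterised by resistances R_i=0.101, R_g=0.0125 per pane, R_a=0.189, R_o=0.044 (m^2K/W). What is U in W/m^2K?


Total thermal resistance (series):
  R_total = R_in + R_glass + R_air + R_glass + R_out
  R_total = 0.101 + 0.0125 + 0.189 + 0.0125 + 0.044 = 0.359 m^2K/W
U-value = 1 / R_total = 1 / 0.359 = 2.786 W/m^2K

2.786 W/m^2K


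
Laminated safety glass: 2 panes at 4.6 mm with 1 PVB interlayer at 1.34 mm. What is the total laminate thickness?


Total thickness = glass contribution + PVB contribution
  Glass: 2 * 4.6 = 9.2 mm
  PVB: 1 * 1.34 = 1.34 mm
  Total = 9.2 + 1.34 = 10.54 mm

10.54 mm


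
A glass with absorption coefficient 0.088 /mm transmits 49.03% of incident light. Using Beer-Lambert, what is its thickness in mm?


Rearrange T = exp(-alpha * thickness):
  thickness = -ln(T) / alpha
  T = 49.03/100 = 0.4903
  ln(T) = -0.71274
  -ln(T) = 0.71274
  thickness = 0.71274 / 0.088 = 8.1 mm

8.1 mm


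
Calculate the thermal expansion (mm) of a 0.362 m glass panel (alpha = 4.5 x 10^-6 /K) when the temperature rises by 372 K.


Thermal expansion formula: dL = alpha * L0 * dT
  dL = (4.5 x 10^-6) * 0.362 * 372 = 0.00060599 m
Convert to mm: 0.00060599 * 1000 = 0.606 mm

0.606 mm


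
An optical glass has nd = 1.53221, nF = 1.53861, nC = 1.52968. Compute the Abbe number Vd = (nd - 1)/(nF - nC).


Abbe number formula: Vd = (nd - 1) / (nF - nC)
  nd - 1 = 1.53221 - 1 = 0.53221
  nF - nC = 1.53861 - 1.52968 = 0.00893
  Vd = 0.53221 / 0.00893 = 59.6

59.6


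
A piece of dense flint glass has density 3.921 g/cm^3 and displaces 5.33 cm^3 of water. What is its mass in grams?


Rearrange rho = m / V:
  m = rho * V
  m = 3.921 * 5.33 = 20.899 g

20.899 g


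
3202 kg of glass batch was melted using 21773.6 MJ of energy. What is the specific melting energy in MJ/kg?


Rearrange E = m * s for s:
  s = E / m
  s = 21773.6 / 3202 = 6.8 MJ/kg

6.8 MJ/kg


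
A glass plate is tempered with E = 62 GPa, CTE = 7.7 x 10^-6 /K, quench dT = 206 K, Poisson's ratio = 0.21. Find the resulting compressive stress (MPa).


Tempering stress: sigma = E * alpha * dT / (1 - nu)
  E (MPa) = 62 * 1000 = 62000
  Numerator = 62000 * (7.7 x 10^-6) * 206 = 98.3444
  Denominator = 1 - 0.21 = 0.79
  sigma = 98.3444 / 0.79 = 124.5 MPa

124.5 MPa


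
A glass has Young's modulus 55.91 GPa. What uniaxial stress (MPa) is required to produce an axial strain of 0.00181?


Rearrange E = sigma / epsilon:
  sigma = E * epsilon
  E (MPa) = 55.91 * 1000 = 55910
  sigma = 55910 * 0.00181 = 101.2 MPa

101.2 MPa


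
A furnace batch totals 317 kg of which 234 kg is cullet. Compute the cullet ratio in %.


Cullet ratio = (cullet mass / total batch mass) * 100
  Ratio = 234 / 317 * 100 = 73.82%

73.82%


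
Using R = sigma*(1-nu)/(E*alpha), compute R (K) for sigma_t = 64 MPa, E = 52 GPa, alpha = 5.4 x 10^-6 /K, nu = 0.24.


Thermal shock resistance: R = sigma * (1 - nu) / (E * alpha)
  Numerator = 64 * (1 - 0.24) = 48.64
  Denominator = 52 * 1000 * (5.4 x 10^-6) = 0.2808
  R = 48.64 / 0.2808 = 173.2 K

173.2 K


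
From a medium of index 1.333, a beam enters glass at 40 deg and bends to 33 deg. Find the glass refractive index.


Apply Snell's law: n1 * sin(theta1) = n2 * sin(theta2)
  n2 = n1 * sin(theta1) / sin(theta2)
  sin(40) = 0.642788
  sin(33) = 0.544639
  n2 = 1.333 * 0.642788 / 0.544639 = 1.5732

1.5732


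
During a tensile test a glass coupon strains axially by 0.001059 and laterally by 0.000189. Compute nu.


Poisson's ratio: nu = lateral strain / axial strain
  nu = 0.000189 / 0.001059 = 0.1785

0.1785


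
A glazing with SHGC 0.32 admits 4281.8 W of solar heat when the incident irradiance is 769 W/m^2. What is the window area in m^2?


Rearrange Q = Area * SHGC * Irradiance:
  Area = Q / (SHGC * Irradiance)
  Area = 4281.8 / (0.32 * 769) = 17.4 m^2

17.4 m^2


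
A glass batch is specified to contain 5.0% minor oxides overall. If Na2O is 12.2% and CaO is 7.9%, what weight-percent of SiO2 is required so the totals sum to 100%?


Known pieces sum to 100%:
  SiO2 = 100 - (others + Na2O + CaO)
  SiO2 = 100 - (5.0 + 12.2 + 7.9) = 74.9%

74.9%


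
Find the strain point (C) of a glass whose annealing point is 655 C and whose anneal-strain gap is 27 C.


Strain point = annealing point - difference:
  T_strain = 655 - 27 = 628 C

628 C


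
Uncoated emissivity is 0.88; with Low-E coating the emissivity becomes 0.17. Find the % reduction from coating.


Percentage reduction = (1 - coated/uncoated) * 100
  Ratio = 0.17 / 0.88 = 0.1932
  Reduction = (1 - 0.1932) * 100 = 80.7%

80.7%


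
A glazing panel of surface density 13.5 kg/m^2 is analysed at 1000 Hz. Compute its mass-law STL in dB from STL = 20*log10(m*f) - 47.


Mass law: STL = 20 * log10(m * f) - 47
  m * f = 13.5 * 1000 = 13500
  log10(13500) = 4.13033
  STL = 20 * 4.13033 - 47 = 82.6066 - 47 = 35.6 dB

35.6 dB


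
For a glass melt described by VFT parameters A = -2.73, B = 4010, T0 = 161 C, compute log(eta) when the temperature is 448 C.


VFT equation: log(eta) = A + B / (T - T0)
  T - T0 = 448 - 161 = 287
  B / (T - T0) = 4010 / 287 = 13.972
  log(eta) = -2.73 + 13.972 = 11.242

11.242


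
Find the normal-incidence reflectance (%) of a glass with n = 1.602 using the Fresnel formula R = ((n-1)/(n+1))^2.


Fresnel reflectance at normal incidence:
  R = ((n - 1)/(n + 1))^2
  (n - 1)/(n + 1) = (1.602 - 1)/(1.602 + 1) = 0.23136
  R = 0.23136^2 = 0.0535274
  R(%) = 0.0535274 * 100 = 5.353%

5.353%


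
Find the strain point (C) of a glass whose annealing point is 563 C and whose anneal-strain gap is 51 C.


Strain point = annealing point - difference:
  T_strain = 563 - 51 = 512 C

512 C


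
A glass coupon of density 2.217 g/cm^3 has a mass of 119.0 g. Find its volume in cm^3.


Rearrange rho = m / V:
  V = m / rho
  V = 119.0 / 2.217 = 53.676 cm^3

53.676 cm^3


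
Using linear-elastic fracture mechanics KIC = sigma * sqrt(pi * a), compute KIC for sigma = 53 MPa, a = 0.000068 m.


Fracture toughness: KIC = sigma * sqrt(pi * a)
  pi * a = pi * 0.000068 = 0.000213628
  sqrt(pi * a) = 0.014616
  KIC = 53 * 0.014616 = 0.775 MPa*sqrt(m)

0.775 MPa*sqrt(m)


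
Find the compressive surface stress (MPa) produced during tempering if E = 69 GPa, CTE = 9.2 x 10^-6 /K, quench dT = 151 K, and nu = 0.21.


Tempering stress: sigma = E * alpha * dT / (1 - nu)
  E (MPa) = 69 * 1000 = 69000
  Numerator = 69000 * (9.2 x 10^-6) * 151 = 95.8548
  Denominator = 1 - 0.21 = 0.79
  sigma = 95.8548 / 0.79 = 121.3 MPa

121.3 MPa


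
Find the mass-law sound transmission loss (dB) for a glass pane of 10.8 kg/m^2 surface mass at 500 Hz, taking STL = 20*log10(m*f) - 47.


Mass law: STL = 20 * log10(m * f) - 47
  m * f = 10.8 * 500 = 5400
  log10(5400) = 3.73239
  STL = 20 * 3.73239 - 47 = 74.6478 - 47 = 27.6 dB

27.6 dB


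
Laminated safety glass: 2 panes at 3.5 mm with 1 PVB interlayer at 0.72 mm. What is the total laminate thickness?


Total thickness = glass contribution + PVB contribution
  Glass: 2 * 3.5 = 7.0 mm
  PVB: 1 * 0.72 = 0.72 mm
  Total = 7.0 + 0.72 = 7.72 mm

7.72 mm


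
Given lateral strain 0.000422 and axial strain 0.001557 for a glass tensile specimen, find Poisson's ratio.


Poisson's ratio: nu = lateral strain / axial strain
  nu = 0.000422 / 0.001557 = 0.271

0.271


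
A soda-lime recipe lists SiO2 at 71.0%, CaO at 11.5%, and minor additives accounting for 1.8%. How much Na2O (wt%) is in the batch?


Pieces sum to 100%:
  Na2O = 100 - (SiO2 + CaO + others)
  Na2O = 100 - (71.0 + 11.5 + 1.8) = 15.7%

15.7%


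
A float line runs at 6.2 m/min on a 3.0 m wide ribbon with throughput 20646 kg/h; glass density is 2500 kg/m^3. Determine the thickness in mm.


Ribbon cross-section from mass balance:
  Volume rate = throughput / density = 20646 / 2500 = 8.2584 m^3/h
  thickness = volume rate / (speed * 60 * width), i.e.
  thickness = throughput / (60 * speed * width * density) * 1000
  thickness = 20646 / (60 * 6.2 * 3.0 * 2500) * 1000 = 7.4 mm

7.4 mm


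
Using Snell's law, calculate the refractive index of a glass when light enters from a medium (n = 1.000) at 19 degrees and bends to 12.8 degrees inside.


Apply Snell's law: n1 * sin(theta1) = n2 * sin(theta2)
  n2 = n1 * sin(theta1) / sin(theta2)
  sin(19) = 0.325568
  sin(12.8) = 0.221548
  n2 = 1.000 * 0.325568 / 0.221548 = 1.4695

1.4695


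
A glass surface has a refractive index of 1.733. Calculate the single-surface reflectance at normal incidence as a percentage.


Fresnel reflectance at normal incidence:
  R = ((n - 1)/(n + 1))^2
  (n - 1)/(n + 1) = (1.733 - 1)/(1.733 + 1) = 0.268203
  R = 0.268203^2 = 0.0719328
  R(%) = 0.0719328 * 100 = 7.193%

7.193%


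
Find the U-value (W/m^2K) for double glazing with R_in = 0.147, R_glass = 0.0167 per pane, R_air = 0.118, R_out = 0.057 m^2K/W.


Total thermal resistance (series):
  R_total = R_in + R_glass + R_air + R_glass + R_out
  R_total = 0.147 + 0.0167 + 0.118 + 0.0167 + 0.057 = 0.3554 m^2K/W
U-value = 1 / R_total = 1 / 0.3554 = 2.814 W/m^2K

2.814 W/m^2K


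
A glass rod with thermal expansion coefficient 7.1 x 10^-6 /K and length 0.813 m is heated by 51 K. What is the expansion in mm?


Thermal expansion formula: dL = alpha * L0 * dT
  dL = (7.1 x 10^-6) * 0.813 * 51 = 0.00029439 m
Convert to mm: 0.00029439 * 1000 = 0.2944 mm

0.2944 mm


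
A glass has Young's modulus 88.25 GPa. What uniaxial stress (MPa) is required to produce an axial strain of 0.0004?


Rearrange E = sigma / epsilon:
  sigma = E * epsilon
  E (MPa) = 88.25 * 1000 = 88250
  sigma = 88250 * 0.0004 = 35.3 MPa

35.3 MPa


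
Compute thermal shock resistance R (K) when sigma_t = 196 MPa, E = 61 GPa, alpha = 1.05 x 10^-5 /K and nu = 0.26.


Thermal shock resistance: R = sigma * (1 - nu) / (E * alpha)
  Numerator = 196 * (1 - 0.26) = 145.04
  Denominator = 61 * 1000 * (1.05 x 10^-5) = 0.6405
  R = 145.04 / 0.6405 = 226.4 K

226.4 K


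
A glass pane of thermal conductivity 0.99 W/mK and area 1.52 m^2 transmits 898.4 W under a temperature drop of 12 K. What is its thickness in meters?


Fourier's law: t = k * A * dT / Q
  t = 0.99 * 1.52 * 12 / 898.4
  t = 18.0576 / 898.4 = 0.0201 m

0.0201 m


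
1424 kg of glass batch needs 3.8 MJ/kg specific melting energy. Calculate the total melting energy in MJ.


Total energy = mass * specific energy
  E = 1424 * 3.8 = 5411.2 MJ

5411.2 MJ


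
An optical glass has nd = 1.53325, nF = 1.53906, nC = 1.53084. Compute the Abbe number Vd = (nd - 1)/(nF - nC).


Abbe number formula: Vd = (nd - 1) / (nF - nC)
  nd - 1 = 1.53325 - 1 = 0.53325
  nF - nC = 1.53906 - 1.53084 = 0.00822
  Vd = 0.53325 / 0.00822 = 64.87

64.87


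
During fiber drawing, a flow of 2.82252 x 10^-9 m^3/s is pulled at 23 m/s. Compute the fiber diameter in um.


Cross-sectional area from continuity:
  A = Q / v = 2.82252 x 10^-9 / 23 = 1.227183 x 10^-10 m^2
Diameter from circular cross-section:
  d = sqrt(4A / pi) * 10^6 (m -> um)
  d = sqrt(4 * 1.227183 x 10^-10 / pi) * 10^6 = 12.5 um

12.5 um


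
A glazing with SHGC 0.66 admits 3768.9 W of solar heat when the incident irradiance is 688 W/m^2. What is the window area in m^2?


Rearrange Q = Area * SHGC * Irradiance:
  Area = Q / (SHGC * Irradiance)
  Area = 3768.9 / (0.66 * 688) = 8.3 m^2

8.3 m^2


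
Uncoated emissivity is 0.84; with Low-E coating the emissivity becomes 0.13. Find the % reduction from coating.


Percentage reduction = (1 - coated/uncoated) * 100
  Ratio = 0.13 / 0.84 = 0.1548
  Reduction = (1 - 0.1548) * 100 = 84.5%

84.5%


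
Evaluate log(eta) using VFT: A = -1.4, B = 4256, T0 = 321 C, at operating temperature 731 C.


VFT equation: log(eta) = A + B / (T - T0)
  T - T0 = 731 - 321 = 410
  B / (T - T0) = 4256 / 410 = 10.38
  log(eta) = -1.4 + 10.38 = 8.98

8.98


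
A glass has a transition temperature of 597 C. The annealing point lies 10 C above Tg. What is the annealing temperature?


The annealing temperature is Tg plus the offset:
  T_anneal = 597 + 10 = 607 C

607 C


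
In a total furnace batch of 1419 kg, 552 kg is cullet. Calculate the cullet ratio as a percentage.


Cullet ratio = (cullet mass / total batch mass) * 100
  Ratio = 552 / 1419 * 100 = 38.9%

38.9%


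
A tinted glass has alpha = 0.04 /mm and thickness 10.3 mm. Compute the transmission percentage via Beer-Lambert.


Beer-Lambert law: T = exp(-alpha * thickness)
  exponent = -0.04 * 10.3 = -0.412
  T = exp(-0.412) = 0.6623
  Percentage = 0.6623 * 100 = 66.23%

66.23%


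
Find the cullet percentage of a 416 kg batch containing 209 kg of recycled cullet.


Cullet ratio = (cullet mass / total batch mass) * 100
  Ratio = 209 / 416 * 100 = 50.24%

50.24%


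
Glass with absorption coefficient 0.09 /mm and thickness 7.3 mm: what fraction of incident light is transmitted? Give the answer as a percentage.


Beer-Lambert law: T = exp(-alpha * thickness)
  exponent = -0.09 * 7.3 = -0.657
  T = exp(-0.657) = 0.5184
  Percentage = 0.5184 * 100 = 51.84%

51.84%


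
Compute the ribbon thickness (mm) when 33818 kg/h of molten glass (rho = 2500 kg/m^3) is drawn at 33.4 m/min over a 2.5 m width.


Ribbon cross-section from mass balance:
  Volume rate = throughput / density = 33818 / 2500 = 13.5272 m^3/h
  thickness = volume rate / (speed * 60 * width), i.e.
  thickness = throughput / (60 * speed * width * density) * 1000
  thickness = 33818 / (60 * 33.4 * 2.5 * 2500) * 1000 = 2.7 mm

2.7 mm


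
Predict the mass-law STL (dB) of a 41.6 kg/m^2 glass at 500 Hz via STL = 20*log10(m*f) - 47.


Mass law: STL = 20 * log10(m * f) - 47
  m * f = 41.6 * 500 = 20800
  log10(20800) = 4.31806
  STL = 20 * 4.31806 - 47 = 86.3612 - 47 = 39.4 dB

39.4 dB


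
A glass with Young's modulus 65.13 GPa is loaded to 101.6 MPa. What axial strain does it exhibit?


Rearrange E = sigma / epsilon:
  epsilon = sigma / E
  E (MPa) = 65.13 * 1000 = 65130
  epsilon = 101.6 / 65130 = 0.00156

0.00156


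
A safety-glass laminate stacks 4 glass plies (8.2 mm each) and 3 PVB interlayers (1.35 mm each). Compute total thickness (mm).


Total thickness = glass contribution + PVB contribution
  Glass: 4 * 8.2 = 32.8 mm
  PVB: 3 * 1.35 = 4.05 mm
  Total = 32.8 + 4.05 = 36.85 mm

36.85 mm


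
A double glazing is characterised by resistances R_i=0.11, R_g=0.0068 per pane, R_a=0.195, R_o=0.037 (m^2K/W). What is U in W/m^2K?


Total thermal resistance (series):
  R_total = R_in + R_glass + R_air + R_glass + R_out
  R_total = 0.11 + 0.0068 + 0.195 + 0.0068 + 0.037 = 0.3556 m^2K/W
U-value = 1 / R_total = 1 / 0.3556 = 2.812 W/m^2K

2.812 W/m^2K


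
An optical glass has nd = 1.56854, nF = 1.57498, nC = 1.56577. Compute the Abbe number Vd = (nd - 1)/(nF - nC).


Abbe number formula: Vd = (nd - 1) / (nF - nC)
  nd - 1 = 1.56854 - 1 = 0.56854
  nF - nC = 1.57498 - 1.56577 = 0.00921
  Vd = 0.56854 / 0.00921 = 61.73

61.73


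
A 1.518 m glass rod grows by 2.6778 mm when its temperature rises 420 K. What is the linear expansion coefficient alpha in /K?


Rearrange dL = alpha * L0 * dT for alpha:
  alpha = dL / (L0 * dT)
  alpha = (2.6778 / 1000) / (1.518 * 420) = 0.0000042 /K = 4.2 x 10^-6 /K

4.2 x 10^-6 /K


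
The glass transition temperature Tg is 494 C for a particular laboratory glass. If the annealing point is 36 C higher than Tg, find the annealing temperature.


The annealing temperature is Tg plus the offset:
  T_anneal = 494 + 36 = 530 C

530 C


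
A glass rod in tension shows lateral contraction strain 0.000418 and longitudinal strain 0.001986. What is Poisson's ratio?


Poisson's ratio: nu = lateral strain / axial strain
  nu = 0.000418 / 0.001986 = 0.2105

0.2105


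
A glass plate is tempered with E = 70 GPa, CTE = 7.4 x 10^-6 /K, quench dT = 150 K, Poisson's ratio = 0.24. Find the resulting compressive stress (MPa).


Tempering stress: sigma = E * alpha * dT / (1 - nu)
  E (MPa) = 70 * 1000 = 70000
  Numerator = 70000 * (7.4 x 10^-6) * 150 = 77.7
  Denominator = 1 - 0.24 = 0.76
  sigma = 77.7 / 0.76 = 102.2 MPa

102.2 MPa


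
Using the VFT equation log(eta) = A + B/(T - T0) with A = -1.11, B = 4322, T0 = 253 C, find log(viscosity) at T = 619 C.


VFT equation: log(eta) = A + B / (T - T0)
  T - T0 = 619 - 253 = 366
  B / (T - T0) = 4322 / 366 = 11.809
  log(eta) = -1.11 + 11.809 = 10.699

10.699


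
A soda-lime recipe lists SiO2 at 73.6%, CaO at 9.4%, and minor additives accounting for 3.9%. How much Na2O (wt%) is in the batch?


Pieces sum to 100%:
  Na2O = 100 - (SiO2 + CaO + others)
  Na2O = 100 - (73.6 + 9.4 + 3.9) = 13.1%

13.1%


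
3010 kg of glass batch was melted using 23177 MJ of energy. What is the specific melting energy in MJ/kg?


Rearrange E = m * s for s:
  s = E / m
  s = 23177 / 3010 = 7.7 MJ/kg

7.7 MJ/kg


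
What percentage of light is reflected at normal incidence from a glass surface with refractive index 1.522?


Fresnel reflectance at normal incidence:
  R = ((n - 1)/(n + 1))^2
  (n - 1)/(n + 1) = (1.522 - 1)/(1.522 + 1) = 0.206979
  R = 0.206979^2 = 0.0428403
  R(%) = 0.0428403 * 100 = 4.284%

4.284%


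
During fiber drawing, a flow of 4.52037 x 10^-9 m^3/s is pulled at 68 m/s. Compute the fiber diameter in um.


Cross-sectional area from continuity:
  A = Q / v = 4.52037 x 10^-9 / 68 = 6.647603 x 10^-11 m^2
Diameter from circular cross-section:
  d = sqrt(4A / pi) * 10^6 (m -> um)
  d = sqrt(4 * 6.647603 x 10^-11 / pi) * 10^6 = 9.2 um

9.2 um


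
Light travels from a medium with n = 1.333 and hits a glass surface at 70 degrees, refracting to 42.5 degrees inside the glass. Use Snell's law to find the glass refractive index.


Apply Snell's law: n1 * sin(theta1) = n2 * sin(theta2)
  n2 = n1 * sin(theta1) / sin(theta2)
  sin(70) = 0.939693
  sin(42.5) = 0.67559
  n2 = 1.333 * 0.939693 / 0.67559 = 1.8541

1.8541


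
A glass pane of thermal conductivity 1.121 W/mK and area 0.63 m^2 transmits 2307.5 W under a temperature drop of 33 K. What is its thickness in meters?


Fourier's law: t = k * A * dT / Q
  t = 1.121 * 0.63 * 33 / 2307.5
  t = 23.30559 / 2307.5 = 0.0101 m

0.0101 m


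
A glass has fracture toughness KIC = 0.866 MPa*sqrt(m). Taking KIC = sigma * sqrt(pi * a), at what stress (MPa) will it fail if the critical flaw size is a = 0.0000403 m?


Rearrange KIC = sigma * sqrt(pi * a):
  sigma = KIC / sqrt(pi * a)
  sqrt(pi * 0.0000403) = 0.011252
  sigma = 0.866 / 0.011252 = 76.96 MPa

76.96 MPa


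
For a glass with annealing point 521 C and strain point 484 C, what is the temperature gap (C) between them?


Gap = T_anneal - T_strain:
  gap = 521 - 484 = 37 C

37 C


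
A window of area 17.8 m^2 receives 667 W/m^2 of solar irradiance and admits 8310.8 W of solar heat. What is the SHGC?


Rearrange Q = Area * SHGC * Irradiance:
  SHGC = Q / (Area * Irradiance)
  SHGC = 8310.8 / (17.8 * 667) = 0.7

0.7


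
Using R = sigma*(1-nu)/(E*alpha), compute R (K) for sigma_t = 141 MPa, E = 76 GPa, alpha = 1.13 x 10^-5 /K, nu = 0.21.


Thermal shock resistance: R = sigma * (1 - nu) / (E * alpha)
  Numerator = 141 * (1 - 0.21) = 111.39
  Denominator = 76 * 1000 * (1.13 x 10^-5) = 0.8588
  R = 111.39 / 0.8588 = 129.7 K

129.7 K


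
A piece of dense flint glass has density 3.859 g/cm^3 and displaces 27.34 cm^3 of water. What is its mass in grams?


Rearrange rho = m / V:
  m = rho * V
  m = 3.859 * 27.34 = 105.505 g

105.505 g


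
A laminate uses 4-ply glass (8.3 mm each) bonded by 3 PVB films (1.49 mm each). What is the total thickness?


Total thickness = glass contribution + PVB contribution
  Glass: 4 * 8.3 = 33.2 mm
  PVB: 3 * 1.49 = 4.47 mm
  Total = 33.2 + 4.47 = 37.67 mm

37.67 mm


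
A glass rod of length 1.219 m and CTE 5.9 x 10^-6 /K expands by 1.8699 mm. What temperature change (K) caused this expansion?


Rearrange dL = alpha * L0 * dT for dT:
  dT = dL / (alpha * L0)
  dL (m) = 1.8699 / 1000 = 0.0018699
  dT = 0.0018699 / ((5.9 x 10^-6) * 1.219) = 260.0 K

260.0 K


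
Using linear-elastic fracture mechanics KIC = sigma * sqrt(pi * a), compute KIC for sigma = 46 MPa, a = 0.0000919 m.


Fracture toughness: KIC = sigma * sqrt(pi * a)
  pi * a = pi * 0.0000919 = 0.000288712
  sqrt(pi * a) = 0.016992
  KIC = 46 * 0.016992 = 0.782 MPa*sqrt(m)

0.782 MPa*sqrt(m)


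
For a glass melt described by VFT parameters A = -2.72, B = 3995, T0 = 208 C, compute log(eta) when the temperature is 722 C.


VFT equation: log(eta) = A + B / (T - T0)
  T - T0 = 722 - 208 = 514
  B / (T - T0) = 3995 / 514 = 7.772
  log(eta) = -2.72 + 7.772 = 5.052

5.052


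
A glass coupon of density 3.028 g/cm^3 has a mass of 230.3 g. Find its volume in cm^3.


Rearrange rho = m / V:
  V = m / rho
  V = 230.3 / 3.028 = 76.057 cm^3

76.057 cm^3


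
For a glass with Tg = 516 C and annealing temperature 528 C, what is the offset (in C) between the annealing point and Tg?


Offset = T_anneal - Tg:
  offset = 528 - 516 = 12 C

12 C


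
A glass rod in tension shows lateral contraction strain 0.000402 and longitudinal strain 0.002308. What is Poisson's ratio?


Poisson's ratio: nu = lateral strain / axial strain
  nu = 0.000402 / 0.002308 = 0.1742

0.1742


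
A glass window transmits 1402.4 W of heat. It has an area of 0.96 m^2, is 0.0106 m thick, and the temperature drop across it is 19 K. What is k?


Fourier's law rearranged: k = Q * t / (A * dT)
  Numerator = 1402.4 * 0.0106 = 14.86544
  Denominator = 0.96 * 19 = 18.24
  k = 14.86544 / 18.24 = 0.815 W/mK

0.815 W/mK


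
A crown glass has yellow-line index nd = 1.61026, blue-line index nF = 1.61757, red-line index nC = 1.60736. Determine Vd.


Abbe number formula: Vd = (nd - 1) / (nF - nC)
  nd - 1 = 1.61026 - 1 = 0.61026
  nF - nC = 1.61757 - 1.60736 = 0.01021
  Vd = 0.61026 / 0.01021 = 59.77

59.77


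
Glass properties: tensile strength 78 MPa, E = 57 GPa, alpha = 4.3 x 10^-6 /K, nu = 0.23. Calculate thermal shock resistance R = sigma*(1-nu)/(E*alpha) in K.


Thermal shock resistance: R = sigma * (1 - nu) / (E * alpha)
  Numerator = 78 * (1 - 0.23) = 60.06
  Denominator = 57 * 1000 * (4.3 x 10^-6) = 0.2451
  R = 60.06 / 0.2451 = 245.0 K

245.0 K


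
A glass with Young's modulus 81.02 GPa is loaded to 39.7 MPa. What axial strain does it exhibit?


Rearrange E = sigma / epsilon:
  epsilon = sigma / E
  E (MPa) = 81.02 * 1000 = 81020
  epsilon = 39.7 / 81020 = 0.00049

0.00049


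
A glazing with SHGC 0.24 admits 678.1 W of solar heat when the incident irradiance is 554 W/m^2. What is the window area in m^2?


Rearrange Q = Area * SHGC * Irradiance:
  Area = Q / (SHGC * Irradiance)
  Area = 678.1 / (0.24 * 554) = 5.1 m^2

5.1 m^2


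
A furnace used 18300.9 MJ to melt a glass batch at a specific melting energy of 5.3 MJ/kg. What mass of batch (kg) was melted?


Rearrange E = m * s for m:
  m = E / s
  m = 18300.9 / 5.3 = 3453.0 kg

3453.0 kg


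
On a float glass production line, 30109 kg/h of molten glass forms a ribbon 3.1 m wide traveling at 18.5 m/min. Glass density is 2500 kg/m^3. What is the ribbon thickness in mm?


Ribbon cross-section from mass balance:
  Volume rate = throughput / density = 30109 / 2500 = 12.0436 m^3/h
  thickness = volume rate / (speed * 60 * width), i.e.
  thickness = throughput / (60 * speed * width * density) * 1000
  thickness = 30109 / (60 * 18.5 * 3.1 * 2500) * 1000 = 3.5 mm

3.5 mm


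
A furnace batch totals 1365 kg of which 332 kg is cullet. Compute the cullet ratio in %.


Cullet ratio = (cullet mass / total batch mass) * 100
  Ratio = 332 / 1365 * 100 = 24.32%

24.32%


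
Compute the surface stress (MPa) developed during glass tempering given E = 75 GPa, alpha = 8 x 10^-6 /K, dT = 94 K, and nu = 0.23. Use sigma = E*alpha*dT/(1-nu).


Tempering stress: sigma = E * alpha * dT / (1 - nu)
  E (MPa) = 75 * 1000 = 75000
  Numerator = 75000 * (8 x 10^-6) * 94 = 56.4
  Denominator = 1 - 0.23 = 0.77
  sigma = 56.4 / 0.77 = 73.2 MPa

73.2 MPa


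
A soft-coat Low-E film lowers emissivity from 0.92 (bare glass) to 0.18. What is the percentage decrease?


Percentage reduction = (1 - coated/uncoated) * 100
  Ratio = 0.18 / 0.92 = 0.1957
  Reduction = (1 - 0.1957) * 100 = 80.4%

80.4%


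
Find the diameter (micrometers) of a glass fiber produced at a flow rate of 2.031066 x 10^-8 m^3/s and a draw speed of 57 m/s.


Cross-sectional area from continuity:
  A = Q / v = 2.031066 x 10^-8 / 57 = 3.563274 x 10^-10 m^2
Diameter from circular cross-section:
  d = sqrt(4A / pi) * 10^6 (m -> um)
  d = sqrt(4 * 3.563274 x 10^-10 / pi) * 10^6 = 21.3 um

21.3 um


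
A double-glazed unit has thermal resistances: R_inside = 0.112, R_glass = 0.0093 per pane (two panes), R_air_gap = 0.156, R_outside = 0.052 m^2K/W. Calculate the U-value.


Total thermal resistance (series):
  R_total = R_in + R_glass + R_air + R_glass + R_out
  R_total = 0.112 + 0.0093 + 0.156 + 0.0093 + 0.052 = 0.3386 m^2K/W
U-value = 1 / R_total = 1 / 0.3386 = 2.953 W/m^2K

2.953 W/m^2K


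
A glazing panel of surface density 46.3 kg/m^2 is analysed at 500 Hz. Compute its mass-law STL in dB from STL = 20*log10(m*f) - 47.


Mass law: STL = 20 * log10(m * f) - 47
  m * f = 46.3 * 500 = 23150
  log10(23150) = 4.36455
  STL = 20 * 4.36455 - 47 = 87.291 - 47 = 40.3 dB

40.3 dB


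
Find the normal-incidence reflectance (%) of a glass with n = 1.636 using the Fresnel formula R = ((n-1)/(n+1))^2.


Fresnel reflectance at normal incidence:
  R = ((n - 1)/(n + 1))^2
  (n - 1)/(n + 1) = (1.636 - 1)/(1.636 + 1) = 0.241275
  R = 0.241275^2 = 0.0582136
  R(%) = 0.0582136 * 100 = 5.821%

5.821%


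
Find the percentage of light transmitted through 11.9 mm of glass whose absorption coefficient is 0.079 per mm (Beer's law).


Beer-Lambert law: T = exp(-alpha * thickness)
  exponent = -0.079 * 11.9 = -0.9401
  T = exp(-0.9401) = 0.3906
  Percentage = 0.3906 * 100 = 39.06%

39.06%


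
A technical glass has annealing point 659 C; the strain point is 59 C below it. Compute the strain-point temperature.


Strain point = annealing point - difference:
  T_strain = 659 - 59 = 600 C

600 C


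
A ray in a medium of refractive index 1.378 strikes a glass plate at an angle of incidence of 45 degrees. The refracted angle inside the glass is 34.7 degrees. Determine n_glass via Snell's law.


Apply Snell's law: n1 * sin(theta1) = n2 * sin(theta2)
  n2 = n1 * sin(theta1) / sin(theta2)
  sin(45) = 0.707107
  sin(34.7) = 0.56928
  n2 = 1.378 * 0.707107 / 0.56928 = 1.7116

1.7116


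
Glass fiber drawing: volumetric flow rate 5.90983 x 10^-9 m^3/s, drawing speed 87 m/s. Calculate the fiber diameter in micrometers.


Cross-sectional area from continuity:
  A = Q / v = 5.90983 x 10^-9 / 87 = 6.792908 x 10^-11 m^2
Diameter from circular cross-section:
  d = sqrt(4A / pi) * 10^6 (m -> um)
  d = sqrt(4 * 6.792908 x 10^-11 / pi) * 10^6 = 9.3 um

9.3 um


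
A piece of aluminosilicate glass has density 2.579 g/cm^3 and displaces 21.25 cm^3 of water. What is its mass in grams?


Rearrange rho = m / V:
  m = rho * V
  m = 2.579 * 21.25 = 54.804 g

54.804 g


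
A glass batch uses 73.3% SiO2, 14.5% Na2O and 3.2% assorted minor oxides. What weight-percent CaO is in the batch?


Pieces sum to 100%:
  CaO = 100 - (SiO2 + Na2O + others)
  CaO = 100 - (73.3 + 14.5 + 3.2) = 9.0%

9.0%


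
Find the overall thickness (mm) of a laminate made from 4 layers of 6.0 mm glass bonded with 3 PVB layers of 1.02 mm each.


Total thickness = glass contribution + PVB contribution
  Glass: 4 * 6.0 = 24.0 mm
  PVB: 3 * 1.02 = 3.06 mm
  Total = 24.0 + 3.06 = 27.06 mm

27.06 mm


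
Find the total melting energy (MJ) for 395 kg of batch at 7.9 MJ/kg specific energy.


Total energy = mass * specific energy
  E = 395 * 7.9 = 3120.5 MJ

3120.5 MJ


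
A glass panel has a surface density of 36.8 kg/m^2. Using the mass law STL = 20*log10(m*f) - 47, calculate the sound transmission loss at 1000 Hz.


Mass law: STL = 20 * log10(m * f) - 47
  m * f = 36.8 * 1000 = 36800
  log10(36800) = 4.56585
  STL = 20 * 4.56585 - 47 = 91.317 - 47 = 44.3 dB

44.3 dB


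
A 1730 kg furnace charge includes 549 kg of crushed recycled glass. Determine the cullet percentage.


Cullet ratio = (cullet mass / total batch mass) * 100
  Ratio = 549 / 1730 * 100 = 31.73%

31.73%


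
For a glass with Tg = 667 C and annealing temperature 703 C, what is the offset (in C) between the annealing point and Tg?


Offset = T_anneal - Tg:
  offset = 703 - 667 = 36 C

36 C


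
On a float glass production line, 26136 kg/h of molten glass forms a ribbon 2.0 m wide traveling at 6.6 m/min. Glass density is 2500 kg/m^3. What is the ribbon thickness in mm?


Ribbon cross-section from mass balance:
  Volume rate = throughput / density = 26136 / 2500 = 10.4544 m^3/h
  thickness = volume rate / (speed * 60 * width), i.e.
  thickness = throughput / (60 * speed * width * density) * 1000
  thickness = 26136 / (60 * 6.6 * 2.0 * 2500) * 1000 = 13.2 mm

13.2 mm


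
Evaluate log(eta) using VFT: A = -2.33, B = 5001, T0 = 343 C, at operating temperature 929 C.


VFT equation: log(eta) = A + B / (T - T0)
  T - T0 = 929 - 343 = 586
  B / (T - T0) = 5001 / 586 = 8.534
  log(eta) = -2.33 + 8.534 = 6.204

6.204


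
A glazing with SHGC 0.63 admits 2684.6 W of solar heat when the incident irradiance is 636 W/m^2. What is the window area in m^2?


Rearrange Q = Area * SHGC * Irradiance:
  Area = Q / (SHGC * Irradiance)
  Area = 2684.6 / (0.63 * 636) = 6.7 m^2

6.7 m^2


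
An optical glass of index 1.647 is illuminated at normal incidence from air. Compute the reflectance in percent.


Fresnel reflectance at normal incidence:
  R = ((n - 1)/(n + 1))^2
  (n - 1)/(n + 1) = (1.647 - 1)/(1.647 + 1) = 0.244428
  R = 0.244428^2 = 0.059745
  R(%) = 0.059745 * 100 = 5.974%

5.974%


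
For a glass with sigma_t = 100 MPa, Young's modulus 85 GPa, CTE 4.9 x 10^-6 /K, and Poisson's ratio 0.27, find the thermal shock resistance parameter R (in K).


Thermal shock resistance: R = sigma * (1 - nu) / (E * alpha)
  Numerator = 100 * (1 - 0.27) = 73.0
  Denominator = 85 * 1000 * (4.9 x 10^-6) = 0.4165
  R = 73.0 / 0.4165 = 175.3 K

175.3 K


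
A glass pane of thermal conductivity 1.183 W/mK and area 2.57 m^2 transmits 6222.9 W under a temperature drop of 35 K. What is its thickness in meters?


Fourier's law: t = k * A * dT / Q
  t = 1.183 * 2.57 * 35 / 6222.9
  t = 106.41085 / 6222.9 = 0.0171 m

0.0171 m


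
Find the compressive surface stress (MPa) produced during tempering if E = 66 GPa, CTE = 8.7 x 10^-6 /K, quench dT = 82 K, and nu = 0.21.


Tempering stress: sigma = E * alpha * dT / (1 - nu)
  E (MPa) = 66 * 1000 = 66000
  Numerator = 66000 * (8.7 x 10^-6) * 82 = 47.0844
  Denominator = 1 - 0.21 = 0.79
  sigma = 47.0844 / 0.79 = 59.6 MPa

59.6 MPa


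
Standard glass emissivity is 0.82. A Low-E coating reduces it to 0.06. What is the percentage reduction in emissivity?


Percentage reduction = (1 - coated/uncoated) * 100
  Ratio = 0.06 / 0.82 = 0.0732
  Reduction = (1 - 0.0732) * 100 = 92.7%

92.7%


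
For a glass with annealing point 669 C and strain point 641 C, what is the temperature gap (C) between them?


Gap = T_anneal - T_strain:
  gap = 669 - 641 = 28 C

28 C


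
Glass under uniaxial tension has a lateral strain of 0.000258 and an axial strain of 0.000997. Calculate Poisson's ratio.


Poisson's ratio: nu = lateral strain / axial strain
  nu = 0.000258 / 0.000997 = 0.2588

0.2588


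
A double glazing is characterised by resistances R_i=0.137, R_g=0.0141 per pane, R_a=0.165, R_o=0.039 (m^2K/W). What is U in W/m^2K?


Total thermal resistance (series):
  R_total = R_in + R_glass + R_air + R_glass + R_out
  R_total = 0.137 + 0.0141 + 0.165 + 0.0141 + 0.039 = 0.3692 m^2K/W
U-value = 1 / R_total = 1 / 0.3692 = 2.709 W/m^2K

2.709 W/m^2K


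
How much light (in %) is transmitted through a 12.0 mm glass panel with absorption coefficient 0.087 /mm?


Beer-Lambert law: T = exp(-alpha * thickness)
  exponent = -0.087 * 12.0 = -1.044
  T = exp(-1.044) = 0.352
  Percentage = 0.352 * 100 = 35.2%

35.2%


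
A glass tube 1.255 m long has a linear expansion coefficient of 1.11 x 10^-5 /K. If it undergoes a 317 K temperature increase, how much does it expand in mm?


Thermal expansion formula: dL = alpha * L0 * dT
  dL = (1.11 x 10^-5) * 1.255 * 317 = 0.00441597 m
Convert to mm: 0.00441597 * 1000 = 4.416 mm

4.416 mm


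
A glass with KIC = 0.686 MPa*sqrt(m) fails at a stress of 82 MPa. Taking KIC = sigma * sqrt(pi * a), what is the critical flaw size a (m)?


Rearrange KIC = sigma * sqrt(pi * a):
  sqrt(pi * a) = KIC / sigma
  sqrt(pi * a) = 0.686 / 82 = 0.008366
  a = (KIC / sigma)^2 / pi
  a = 0.008366^2 / pi = 0.0000223 m

0.0000223 m


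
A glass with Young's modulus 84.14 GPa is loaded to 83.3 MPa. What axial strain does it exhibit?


Rearrange E = sigma / epsilon:
  epsilon = sigma / E
  E (MPa) = 84.14 * 1000 = 84140
  epsilon = 83.3 / 84140 = 0.00099

0.00099


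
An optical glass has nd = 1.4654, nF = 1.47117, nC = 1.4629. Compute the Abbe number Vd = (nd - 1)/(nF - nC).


Abbe number formula: Vd = (nd - 1) / (nF - nC)
  nd - 1 = 1.4654 - 1 = 0.4654
  nF - nC = 1.47117 - 1.4629 = 0.00827
  Vd = 0.4654 / 0.00827 = 56.28

56.28


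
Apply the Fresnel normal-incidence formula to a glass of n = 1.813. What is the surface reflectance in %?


Fresnel reflectance at normal incidence:
  R = ((n - 1)/(n + 1))^2
  (n - 1)/(n + 1) = (1.813 - 1)/(1.813 + 1) = 0.289015
  R = 0.289015^2 = 0.0835297
  R(%) = 0.0835297 * 100 = 8.353%

8.353%


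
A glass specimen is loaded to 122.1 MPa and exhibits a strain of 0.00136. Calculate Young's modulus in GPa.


Young's modulus: E = stress / strain
  E = 122.1 MPa / 0.00136 = 89779.41 MPa
Convert to GPa: 89779.41 / 1000 = 89.78 GPa

89.78 GPa


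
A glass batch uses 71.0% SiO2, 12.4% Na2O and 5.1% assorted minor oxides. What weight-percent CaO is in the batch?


Pieces sum to 100%:
  CaO = 100 - (SiO2 + Na2O + others)
  CaO = 100 - (71.0 + 12.4 + 5.1) = 11.5%

11.5%


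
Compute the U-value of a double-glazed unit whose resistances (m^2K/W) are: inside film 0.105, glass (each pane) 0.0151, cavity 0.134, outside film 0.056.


Total thermal resistance (series):
  R_total = R_in + R_glass + R_air + R_glass + R_out
  R_total = 0.105 + 0.0151 + 0.134 + 0.0151 + 0.056 = 0.3252 m^2K/W
U-value = 1 / R_total = 1 / 0.3252 = 3.075 W/m^2K

3.075 W/m^2K


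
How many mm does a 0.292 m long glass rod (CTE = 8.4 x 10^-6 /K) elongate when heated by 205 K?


Thermal expansion formula: dL = alpha * L0 * dT
  dL = (8.4 x 10^-6) * 0.292 * 205 = 0.00050282 m
Convert to mm: 0.00050282 * 1000 = 0.5028 mm

0.5028 mm


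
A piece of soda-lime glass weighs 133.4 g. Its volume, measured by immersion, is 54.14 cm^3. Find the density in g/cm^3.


Use the definition of density:
  rho = mass / volume
  rho = 133.4 / 54.14 = 2.464 g/cm^3

2.464 g/cm^3


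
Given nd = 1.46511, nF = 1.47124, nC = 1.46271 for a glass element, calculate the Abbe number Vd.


Abbe number formula: Vd = (nd - 1) / (nF - nC)
  nd - 1 = 1.46511 - 1 = 0.46511
  nF - nC = 1.47124 - 1.46271 = 0.00853
  Vd = 0.46511 / 0.00853 = 54.53

54.53


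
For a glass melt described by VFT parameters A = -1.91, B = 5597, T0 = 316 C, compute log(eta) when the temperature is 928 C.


VFT equation: log(eta) = A + B / (T - T0)
  T - T0 = 928 - 316 = 612
  B / (T - T0) = 5597 / 612 = 9.145
  log(eta) = -1.91 + 9.145 = 7.235

7.235


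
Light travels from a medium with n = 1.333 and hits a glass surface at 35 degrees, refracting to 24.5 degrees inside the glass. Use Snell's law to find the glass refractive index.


Apply Snell's law: n1 * sin(theta1) = n2 * sin(theta2)
  n2 = n1 * sin(theta1) / sin(theta2)
  sin(35) = 0.573576
  sin(24.5) = 0.414693
  n2 = 1.333 * 0.573576 / 0.414693 = 1.8437

1.8437


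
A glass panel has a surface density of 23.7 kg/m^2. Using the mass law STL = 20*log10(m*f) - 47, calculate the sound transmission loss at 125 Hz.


Mass law: STL = 20 * log10(m * f) - 47
  m * f = 23.7 * 125 = 2962.5
  log10(2962.5) = 3.47166
  STL = 20 * 3.47166 - 47 = 69.4332 - 47 = 22.4 dB

22.4 dB


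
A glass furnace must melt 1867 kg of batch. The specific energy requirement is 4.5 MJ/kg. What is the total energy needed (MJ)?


Total energy = mass * specific energy
  E = 1867 * 4.5 = 8401.5 MJ

8401.5 MJ


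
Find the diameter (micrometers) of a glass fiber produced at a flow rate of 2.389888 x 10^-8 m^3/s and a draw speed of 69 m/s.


Cross-sectional area from continuity:
  A = Q / v = 2.389888 x 10^-8 / 69 = 3.463606 x 10^-10 m^2
Diameter from circular cross-section:
  d = sqrt(4A / pi) * 10^6 (m -> um)
  d = sqrt(4 * 3.463606 x 10^-10 / pi) * 10^6 = 21.0 um

21.0 um


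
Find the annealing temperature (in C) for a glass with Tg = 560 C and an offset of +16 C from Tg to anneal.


The annealing temperature is Tg plus the offset:
  T_anneal = 560 + 16 = 576 C

576 C


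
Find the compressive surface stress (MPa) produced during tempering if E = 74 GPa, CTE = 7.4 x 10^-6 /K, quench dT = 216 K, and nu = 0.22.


Tempering stress: sigma = E * alpha * dT / (1 - nu)
  E (MPa) = 74 * 1000 = 74000
  Numerator = 74000 * (7.4 x 10^-6) * 216 = 118.2816
  Denominator = 1 - 0.22 = 0.78
  sigma = 118.2816 / 0.78 = 151.6 MPa

151.6 MPa


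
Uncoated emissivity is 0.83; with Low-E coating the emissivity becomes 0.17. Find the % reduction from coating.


Percentage reduction = (1 - coated/uncoated) * 100
  Ratio = 0.17 / 0.83 = 0.2048
  Reduction = (1 - 0.2048) * 100 = 79.5%

79.5%


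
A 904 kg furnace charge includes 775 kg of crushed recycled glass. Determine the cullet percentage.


Cullet ratio = (cullet mass / total batch mass) * 100
  Ratio = 775 / 904 * 100 = 85.73%

85.73%


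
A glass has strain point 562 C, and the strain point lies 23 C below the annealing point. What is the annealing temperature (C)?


T_anneal = T_strain + gap:
  T_anneal = 562 + 23 = 585 C

585 C


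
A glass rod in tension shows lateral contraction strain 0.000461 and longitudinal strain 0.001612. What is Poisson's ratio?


Poisson's ratio: nu = lateral strain / axial strain
  nu = 0.000461 / 0.001612 = 0.286

0.286


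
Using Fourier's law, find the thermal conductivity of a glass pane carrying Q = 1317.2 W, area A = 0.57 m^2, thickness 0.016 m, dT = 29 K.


Fourier's law rearranged: k = Q * t / (A * dT)
  Numerator = 1317.2 * 0.016 = 21.0752
  Denominator = 0.57 * 29 = 16.53
  k = 21.0752 / 16.53 = 1.275 W/mK

1.275 W/mK


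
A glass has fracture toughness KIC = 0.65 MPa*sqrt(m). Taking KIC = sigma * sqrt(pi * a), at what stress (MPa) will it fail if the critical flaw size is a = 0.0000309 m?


Rearrange KIC = sigma * sqrt(pi * a):
  sigma = KIC / sqrt(pi * a)
  sqrt(pi * 0.0000309) = 0.009853
  sigma = 0.65 / 0.009853 = 65.97 MPa

65.97 MPa


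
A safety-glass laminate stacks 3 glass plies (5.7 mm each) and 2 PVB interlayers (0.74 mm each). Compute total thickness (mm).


Total thickness = glass contribution + PVB contribution
  Glass: 3 * 5.7 = 17.1 mm
  PVB: 2 * 0.74 = 1.48 mm
  Total = 17.1 + 1.48 = 18.58 mm

18.58 mm


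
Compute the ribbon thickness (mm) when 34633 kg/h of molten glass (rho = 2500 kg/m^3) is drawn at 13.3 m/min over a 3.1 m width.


Ribbon cross-section from mass balance:
  Volume rate = throughput / density = 34633 / 2500 = 13.8532 m^3/h
  thickness = volume rate / (speed * 60 * width), i.e.
  thickness = throughput / (60 * speed * width * density) * 1000
  thickness = 34633 / (60 * 13.3 * 3.1 * 2500) * 1000 = 5.6 mm

5.6 mm
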